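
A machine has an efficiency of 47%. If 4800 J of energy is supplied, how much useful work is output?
W_out = η·W_in = 0.47·4800 = 2256.0 J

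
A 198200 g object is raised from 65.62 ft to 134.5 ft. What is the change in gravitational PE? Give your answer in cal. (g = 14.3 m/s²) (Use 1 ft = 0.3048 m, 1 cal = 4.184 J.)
Convert to SI: m = 198.2 kg, Δh = 20.9946 m
ΔPE = mgΔh = (198.2)(14.3)(20.9946) = 59504.2 J = 14220 cal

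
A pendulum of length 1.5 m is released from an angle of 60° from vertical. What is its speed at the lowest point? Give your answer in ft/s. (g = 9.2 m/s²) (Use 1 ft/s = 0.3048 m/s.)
h = L(1 − cosθ) = 1.5(1 − cos60°) = 0.75 m
v = √(2gh) = √(2·9.2·0.75) = 3.71484 m/s = 12.19 ft/s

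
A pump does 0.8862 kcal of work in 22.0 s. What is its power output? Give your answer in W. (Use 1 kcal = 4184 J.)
Convert to SI: W = 3707.86 J, t = 22.0 s
P = W/t = 3707.86/22.0 = 168.5 W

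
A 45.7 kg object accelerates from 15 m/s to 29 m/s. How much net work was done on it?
W = ΔKE = ½m(v₂² − v₁²) = ½(45.7)(29² − 15²) = 14075.6 J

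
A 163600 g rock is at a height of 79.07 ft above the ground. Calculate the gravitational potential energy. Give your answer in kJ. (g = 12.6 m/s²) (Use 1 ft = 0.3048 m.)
Convert to SI: m = 163.6 kg, h = 24.1005 m
PE = mgh = (163.6)(12.6)(24.1005) = 49679.9 J = 49.68 kJ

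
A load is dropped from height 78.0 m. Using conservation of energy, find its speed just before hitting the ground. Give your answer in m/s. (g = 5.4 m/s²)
mgh = ½mv² ⇒ v = √(2gh) = √(2·5.4·78.0) = 29.02 m/s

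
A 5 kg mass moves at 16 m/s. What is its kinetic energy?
KE = ½mv² = ½(5)(16)² = 640.0 J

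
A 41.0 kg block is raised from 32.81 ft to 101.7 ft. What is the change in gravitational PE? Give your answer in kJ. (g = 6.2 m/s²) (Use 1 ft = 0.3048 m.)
Convert to SI: m = 41.0 kg, Δh = 20.9977 m
ΔPE = mgΔh = (41.0)(6.2)(20.9977) = 5337.61 J = 5.338 kJ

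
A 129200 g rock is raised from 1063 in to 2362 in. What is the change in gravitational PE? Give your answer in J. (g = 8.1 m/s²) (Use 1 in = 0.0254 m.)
Convert to SI: m = 129.2 kg, Δh = 32.9946 m
ΔPE = mgΔh = (129.2)(8.1)(32.9946) = 34530 J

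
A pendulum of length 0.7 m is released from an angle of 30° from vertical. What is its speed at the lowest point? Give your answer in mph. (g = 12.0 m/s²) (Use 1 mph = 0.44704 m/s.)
h = L(1 − cosθ) = 0.7(1 − cos30°) = 0.0937822 m
v = √(2gh) = √(2·12.0·0.0937822) = 1.50026 m/s = 3.356 mph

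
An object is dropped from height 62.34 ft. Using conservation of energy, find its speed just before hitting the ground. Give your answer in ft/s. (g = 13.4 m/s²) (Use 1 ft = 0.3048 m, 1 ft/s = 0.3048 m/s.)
Convert to SI: h = 19.0012 m
mgh = ½mv² ⇒ v = √(2gh) = √(2·13.4·19.0012) = 22.5662 m/s = 74.04 ft/s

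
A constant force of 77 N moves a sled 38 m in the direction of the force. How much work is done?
W = F·d = (77)(38) = 2926 J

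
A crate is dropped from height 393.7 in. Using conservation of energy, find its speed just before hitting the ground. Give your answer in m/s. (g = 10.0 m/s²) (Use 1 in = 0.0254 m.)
Convert to SI: h = 9.99998 m
mgh = ½mv² ⇒ v = √(2gh) = √(2·10.0·9.99998) = 14.14 m/s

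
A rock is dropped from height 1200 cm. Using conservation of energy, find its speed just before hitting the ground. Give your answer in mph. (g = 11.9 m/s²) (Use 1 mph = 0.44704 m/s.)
Convert to SI: h = 12.0 m
mgh = ½mv² ⇒ v = √(2gh) = √(2·11.9·12.0) = 16.8997 m/s = 37.8 mph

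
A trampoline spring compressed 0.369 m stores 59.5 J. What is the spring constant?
k = 2·PE/x² = 2·59.5/(0.369)² = 874.0 N/m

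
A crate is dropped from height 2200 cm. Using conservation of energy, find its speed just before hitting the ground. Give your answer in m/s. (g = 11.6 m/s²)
Convert to SI: h = 22.0 m
mgh = ½mv² ⇒ v = √(2gh) = √(2·11.6·22.0) = 22.59 m/s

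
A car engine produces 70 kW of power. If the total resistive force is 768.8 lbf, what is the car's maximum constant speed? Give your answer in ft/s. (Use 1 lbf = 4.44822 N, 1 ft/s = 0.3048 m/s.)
Convert to SI: F = 3419.79 N
P = Fv ⇒ v = P/F = 70000 W/3419.79 N = 20.4691 m/s = 67.16 ft/s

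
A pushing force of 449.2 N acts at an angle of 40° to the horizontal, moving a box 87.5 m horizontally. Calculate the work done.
W = F·d·cosθ = (449.2)(87.5)cos(40°) = 30110 J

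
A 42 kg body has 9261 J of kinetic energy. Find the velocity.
v = √(2·KE/m) = √(2·9261/42) = 21.0 m/s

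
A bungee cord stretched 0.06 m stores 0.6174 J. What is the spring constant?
k = 2·PE/x² = 2·0.6174/(0.06)² = 343.0 N/m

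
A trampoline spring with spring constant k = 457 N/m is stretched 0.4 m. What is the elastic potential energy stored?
PE = ½kx² = ½(457)(0.4)² = 36.56 J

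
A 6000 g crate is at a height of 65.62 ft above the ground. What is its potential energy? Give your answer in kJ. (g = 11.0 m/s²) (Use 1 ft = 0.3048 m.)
Convert to SI: m = 6.0 kg, h = 20.001 m
PE = mgh = (6.0)(11.0)(20.001) = 1320.06 J = 1.32 kJ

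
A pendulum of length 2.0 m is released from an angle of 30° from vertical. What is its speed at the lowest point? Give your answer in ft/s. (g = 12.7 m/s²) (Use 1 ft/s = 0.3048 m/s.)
h = L(1 − cosθ) = 2.0(1 − cos30°) = 0.267949 m
v = √(2gh) = √(2·12.7·0.267949) = 2.60881 m/s = 8.559 ft/s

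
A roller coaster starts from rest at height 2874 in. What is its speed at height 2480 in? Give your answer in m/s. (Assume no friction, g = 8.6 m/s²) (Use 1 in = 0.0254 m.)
Convert to SI: h₁−h₂ = 10.0076 m
mgh₁ = mgh₂ + ½mv² ⇒ v = √(2g(h₁−h₂)) = √(2·8.6·10.0076) = 13.12 m/s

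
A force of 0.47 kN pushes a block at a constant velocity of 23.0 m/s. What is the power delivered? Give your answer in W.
Convert to SI: F = 470.0 N, v = 23.0 m/s
P = Fv = (470.0)(23.0) = 10810 W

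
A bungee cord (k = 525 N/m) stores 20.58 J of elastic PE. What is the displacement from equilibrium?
x = √(2·PE/k) = √(2·20.58/525) = 0.28 m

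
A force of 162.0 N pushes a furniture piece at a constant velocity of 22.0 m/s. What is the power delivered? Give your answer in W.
P = Fv = (162.0)(22.0) = 3564 W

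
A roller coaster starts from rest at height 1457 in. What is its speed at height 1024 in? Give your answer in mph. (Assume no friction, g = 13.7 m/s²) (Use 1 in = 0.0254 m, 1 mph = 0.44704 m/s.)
Convert to SI: h₁−h₂ = 10.9982 m
mgh₁ = mgh₂ + ½mv² ⇒ v = √(2g(h₁−h₂)) = √(2·13.7·10.9982) = 17.3595 m/s = 38.83 mph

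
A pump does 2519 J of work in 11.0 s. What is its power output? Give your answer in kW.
P = W/t = 2519.0/11.0 = 229.0 W = 0.229 kW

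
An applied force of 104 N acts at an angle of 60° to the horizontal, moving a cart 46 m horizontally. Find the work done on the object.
W = F·d·cosθ = (104)(46)cos(60°) = 2392 J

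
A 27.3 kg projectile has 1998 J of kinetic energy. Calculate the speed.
v = √(2·KE/m) = √(2·1998/27.3) = 12.1 m/s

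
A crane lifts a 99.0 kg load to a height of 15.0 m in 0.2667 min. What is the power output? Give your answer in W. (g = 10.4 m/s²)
Convert to SI: m = 99.0 kg, h = 15.0 m, t = 16.002 s
P = mgh/t = (99.0)(10.4)(15.0)/16.002 = 965.1 W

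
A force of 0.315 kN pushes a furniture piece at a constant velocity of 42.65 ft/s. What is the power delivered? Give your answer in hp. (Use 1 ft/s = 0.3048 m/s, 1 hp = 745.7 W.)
Convert to SI: F = 315.0 N, v = 12.9997 m/s
P = Fv = (315.0)(12.9997) = 4094.91 W = 5.491 hp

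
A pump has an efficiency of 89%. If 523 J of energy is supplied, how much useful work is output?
W_out = η·W_in = 0.89·523 = 465.47 J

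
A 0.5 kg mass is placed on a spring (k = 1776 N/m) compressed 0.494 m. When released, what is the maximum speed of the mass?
½kx² = ½mv² ⇒ v = x√(k/m) = (0.494)√(1776/0.5) = 29.44 m/s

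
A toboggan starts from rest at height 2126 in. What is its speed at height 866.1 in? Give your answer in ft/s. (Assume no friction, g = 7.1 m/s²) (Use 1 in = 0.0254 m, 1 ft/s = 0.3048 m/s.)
Convert to SI: h₁−h₂ = 32.0015 m
mgh₁ = mgh₂ + ½mv² ⇒ v = √(2g(h₁−h₂)) = √(2·7.1·32.0015) = 21.3171 m/s = 69.94 ft/s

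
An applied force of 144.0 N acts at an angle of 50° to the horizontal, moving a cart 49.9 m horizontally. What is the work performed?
W = F·d·cosθ = (144.0)(49.9)cos(50°) = 4619 J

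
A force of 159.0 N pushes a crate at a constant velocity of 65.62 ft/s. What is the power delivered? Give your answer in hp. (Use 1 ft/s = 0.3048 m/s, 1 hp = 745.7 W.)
Convert to SI: F = 159.0 N, v = 20.001 m/s
P = Fv = (159.0)(20.001) = 3180.16 W = 4.265 hp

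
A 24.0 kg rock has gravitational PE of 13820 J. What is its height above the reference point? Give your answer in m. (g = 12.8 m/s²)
h = PE/(mg) = 13820.0/(24.0·12.8) = 44.99 m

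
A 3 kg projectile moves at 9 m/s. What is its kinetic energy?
KE = ½mv² = ½(3)(9)² = 121.5 J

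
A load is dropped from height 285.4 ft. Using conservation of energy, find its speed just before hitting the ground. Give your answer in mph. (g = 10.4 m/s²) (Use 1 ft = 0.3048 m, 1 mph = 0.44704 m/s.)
Convert to SI: h = 86.9899 m
mgh = ½mv² ⇒ v = √(2gh) = √(2·10.4·86.9899) = 42.5369 m/s = 95.15 mph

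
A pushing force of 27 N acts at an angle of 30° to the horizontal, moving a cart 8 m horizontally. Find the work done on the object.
W = F·d·cosθ = (27)(8)cos(30°) = 187.1 J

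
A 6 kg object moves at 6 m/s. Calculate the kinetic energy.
KE = ½mv² = ½(6)(6)² = 108.0 J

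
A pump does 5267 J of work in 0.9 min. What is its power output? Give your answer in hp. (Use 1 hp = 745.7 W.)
Convert to SI: W = 5267.0 J, t = 54.0 s
P = W/t = 5267.0/54.0 = 97.537 W = 0.1308 hp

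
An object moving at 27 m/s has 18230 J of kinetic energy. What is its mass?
m = 2·KE/v² = 2·18230/(27)² = 50.01 kg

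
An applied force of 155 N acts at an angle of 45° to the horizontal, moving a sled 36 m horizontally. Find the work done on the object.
W = F·d·cosθ = (155)(36)cos(45°) = 3946 J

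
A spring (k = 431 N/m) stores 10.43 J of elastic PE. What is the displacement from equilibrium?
x = √(2·PE/k) = √(2·10.43/431) = 0.22 m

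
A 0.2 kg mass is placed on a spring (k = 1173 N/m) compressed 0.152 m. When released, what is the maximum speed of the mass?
½kx² = ½mv² ⇒ v = x√(k/m) = (0.152)√(1173/0.2) = 11.64 m/s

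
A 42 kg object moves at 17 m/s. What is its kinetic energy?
KE = ½mv² = ½(42)(17)² = 6069.0 J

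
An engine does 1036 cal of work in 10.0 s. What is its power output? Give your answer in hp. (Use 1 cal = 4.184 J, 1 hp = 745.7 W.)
Convert to SI: W = 4334.62 J, t = 10.0 s
P = W/t = 4334.62/10.0 = 433.462 W = 0.5813 hp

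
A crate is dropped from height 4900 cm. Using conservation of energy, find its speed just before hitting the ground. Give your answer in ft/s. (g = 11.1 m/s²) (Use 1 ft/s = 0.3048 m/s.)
Convert to SI: h = 49.0 m
mgh = ½mv² ⇒ v = √(2gh) = √(2·11.1·49.0) = 32.9818 m/s = 108.2 ft/s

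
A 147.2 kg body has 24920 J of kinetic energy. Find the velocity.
v = √(2·KE/m) = √(2·24920/147.2) = 18.4 m/s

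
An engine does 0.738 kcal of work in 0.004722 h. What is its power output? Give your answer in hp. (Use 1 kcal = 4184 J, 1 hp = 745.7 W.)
Convert to SI: W = 3087.79 J, t = 16.9992 s
P = W/t = 3087.79/16.9992 = 181.643 W = 0.2436 hp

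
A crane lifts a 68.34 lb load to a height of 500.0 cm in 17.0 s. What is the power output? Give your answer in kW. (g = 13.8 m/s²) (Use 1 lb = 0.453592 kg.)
Convert to SI: m = 30.9985 kg, h = 5.0 m, t = 17.0 s
P = mgh/t = (30.9985)(13.8)(5.0)/17.0 = 125.817 W = 0.1258 kW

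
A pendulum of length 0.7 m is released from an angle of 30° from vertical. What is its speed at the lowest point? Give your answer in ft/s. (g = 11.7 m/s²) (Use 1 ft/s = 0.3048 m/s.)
h = L(1 − cosθ) = 0.7(1 − cos30°) = 0.0937822 m
v = √(2gh) = √(2·11.7·0.0937822) = 1.48139 m/s = 4.86 ft/s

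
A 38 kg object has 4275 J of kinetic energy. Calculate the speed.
v = √(2·KE/m) = √(2·4275/38) = 15.0 m/s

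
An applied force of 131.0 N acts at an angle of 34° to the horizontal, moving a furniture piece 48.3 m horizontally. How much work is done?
W = F·d·cosθ = (131.0)(48.3)cos(34°) = 5246 J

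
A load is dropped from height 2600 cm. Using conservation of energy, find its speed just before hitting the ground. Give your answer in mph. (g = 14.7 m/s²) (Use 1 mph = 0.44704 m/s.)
Convert to SI: h = 26.0 m
mgh = ½mv² ⇒ v = √(2gh) = √(2·14.7·26.0) = 27.6478 m/s = 61.85 mph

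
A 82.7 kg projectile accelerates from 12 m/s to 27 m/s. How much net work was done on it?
W = ΔKE = ½m(v₂² − v₁²) = ½(82.7)(27² − 12²) = 24189.75 J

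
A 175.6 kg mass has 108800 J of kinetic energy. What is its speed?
v = √(2·KE/m) = √(2·108800/175.6) = 35.2 m/s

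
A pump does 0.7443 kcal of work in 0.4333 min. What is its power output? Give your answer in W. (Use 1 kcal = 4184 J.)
Convert to SI: W = 3114.15 J, t = 25.998 s
P = W/t = 3114.15/25.998 = 119.8 W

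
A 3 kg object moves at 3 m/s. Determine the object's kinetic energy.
KE = ½mv² = ½(3)(3)² = 13.5 J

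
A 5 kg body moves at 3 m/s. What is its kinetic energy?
KE = ½mv² = ½(5)(3)² = 22.5 J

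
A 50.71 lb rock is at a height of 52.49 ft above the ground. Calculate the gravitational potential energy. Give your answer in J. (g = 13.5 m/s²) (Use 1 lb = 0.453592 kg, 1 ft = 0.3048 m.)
Convert to SI: m = 23.0017 kg, h = 15.999 m
PE = mgh = (23.0017)(13.5)(15.999) = 4968 J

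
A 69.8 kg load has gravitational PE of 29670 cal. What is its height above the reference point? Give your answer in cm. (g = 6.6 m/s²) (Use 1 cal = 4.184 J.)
Convert to SI: m = 69.8 kg, PE = 124139 J
h = PE/(mg) = 124139/(69.8·6.6) = 269.47 m = 26950 cm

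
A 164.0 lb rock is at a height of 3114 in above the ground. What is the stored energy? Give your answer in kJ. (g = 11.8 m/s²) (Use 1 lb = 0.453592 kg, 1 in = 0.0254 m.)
Convert to SI: m = 74.3891 kg, h = 79.0956 m
PE = mgh = (74.3891)(11.8)(79.0956) = 69429.4 J = 69.43 kJ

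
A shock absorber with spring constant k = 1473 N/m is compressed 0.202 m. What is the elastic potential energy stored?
PE = ½kx² = ½(1473)(0.202)² = 30.05 J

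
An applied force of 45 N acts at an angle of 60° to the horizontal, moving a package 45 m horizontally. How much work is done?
W = F·d·cosθ = (45)(45)cos(60°) = 1013 J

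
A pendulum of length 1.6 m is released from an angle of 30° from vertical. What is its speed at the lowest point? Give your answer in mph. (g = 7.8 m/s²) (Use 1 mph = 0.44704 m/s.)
h = L(1 − cosθ) = 1.6(1 − cos30°) = 0.214359 m
v = √(2gh) = √(2·7.8·0.214359) = 1.82866 m/s = 4.091 mph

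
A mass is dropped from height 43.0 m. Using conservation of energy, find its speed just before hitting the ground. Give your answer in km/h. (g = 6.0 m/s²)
mgh = ½mv² ⇒ v = √(2gh) = √(2·6.0·43.0) = 22.7156 m/s = 81.78 km/h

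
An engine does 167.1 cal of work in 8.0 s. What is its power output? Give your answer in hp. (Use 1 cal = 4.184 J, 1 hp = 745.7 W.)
Convert to SI: W = 699.146 J, t = 8.0 s
P = W/t = 699.146/8.0 = 87.3933 W = 0.1172 hp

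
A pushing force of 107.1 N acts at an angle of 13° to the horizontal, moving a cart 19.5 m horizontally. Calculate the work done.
W = F·d·cosθ = (107.1)(19.5)cos(13°) = 2035 J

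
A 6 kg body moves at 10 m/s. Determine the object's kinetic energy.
KE = ½mv² = ½(6)(10)² = 300.0 J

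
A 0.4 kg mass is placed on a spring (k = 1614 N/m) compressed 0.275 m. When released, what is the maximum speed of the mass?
½kx² = ½mv² ⇒ v = x√(k/m) = (0.275)√(1614/0.4) = 17.47 m/s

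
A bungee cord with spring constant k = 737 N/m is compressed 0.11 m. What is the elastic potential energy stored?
PE = ½kx² = ½(737)(0.11)² = 4.459 J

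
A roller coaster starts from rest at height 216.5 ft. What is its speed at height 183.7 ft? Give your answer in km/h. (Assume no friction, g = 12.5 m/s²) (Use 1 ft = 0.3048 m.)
Convert to SI: h₁−h₂ = 9.99744 m
mgh₁ = mgh₂ + ½mv² ⇒ v = √(2g(h₁−h₂)) = √(2·12.5·9.99744) = 15.8094 m/s = 56.91 km/h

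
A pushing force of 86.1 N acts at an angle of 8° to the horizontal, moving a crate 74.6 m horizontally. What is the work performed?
W = F·d·cosθ = (86.1)(74.6)cos(8°) = 6361 J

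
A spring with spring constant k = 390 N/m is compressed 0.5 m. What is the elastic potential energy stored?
PE = ½kx² = ½(390)(0.5)² = 48.75 J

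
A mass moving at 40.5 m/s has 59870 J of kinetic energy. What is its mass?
m = 2·KE/v² = 2·59870/(40.5)² = 73.0 kg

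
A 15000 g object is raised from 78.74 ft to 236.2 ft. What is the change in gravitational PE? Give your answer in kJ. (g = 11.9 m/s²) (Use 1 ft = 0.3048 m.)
Convert to SI: m = 15.0 kg, Δh = 47.9938 m
ΔPE = mgΔh = (15.0)(11.9)(47.9938) = 8566.89 J = 8.567 kJ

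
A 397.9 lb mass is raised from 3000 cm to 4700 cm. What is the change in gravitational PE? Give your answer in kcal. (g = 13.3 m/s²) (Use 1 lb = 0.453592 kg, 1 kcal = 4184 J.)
Convert to SI: m = 180.484 kg, Δh = 17.0 m
ΔPE = mgΔh = (180.484)(13.3)(17.0) = 40807.5 J = 9.753 kcal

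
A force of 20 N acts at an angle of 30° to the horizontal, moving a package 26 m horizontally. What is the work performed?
W = F·d·cosθ = (20)(26)cos(30°) = 450.3 J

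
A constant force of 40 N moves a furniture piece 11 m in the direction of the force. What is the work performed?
W = F·d = (40)(11) = 440.0 J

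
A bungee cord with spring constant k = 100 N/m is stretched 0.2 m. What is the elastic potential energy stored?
PE = ½kx² = ½(100)(0.2)² = 2.0 J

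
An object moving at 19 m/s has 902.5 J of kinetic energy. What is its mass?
m = 2·KE/v² = 2·902.5/(19)² = 5.0 kg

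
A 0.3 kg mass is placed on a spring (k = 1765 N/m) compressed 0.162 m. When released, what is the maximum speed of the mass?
½kx² = ½mv² ⇒ v = x√(k/m) = (0.162)√(1765/0.3) = 12.43 m/s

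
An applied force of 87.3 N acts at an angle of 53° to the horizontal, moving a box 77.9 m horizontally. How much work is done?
W = F·d·cosθ = (87.3)(77.9)cos(53°) = 4093 J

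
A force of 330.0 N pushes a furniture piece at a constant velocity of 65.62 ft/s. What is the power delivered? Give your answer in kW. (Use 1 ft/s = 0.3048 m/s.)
Convert to SI: F = 330.0 N, v = 20.001 m/s
P = Fv = (330.0)(20.001) = 6600.32 W = 6.6 kW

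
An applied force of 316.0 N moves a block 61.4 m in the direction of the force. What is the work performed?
W = F·d = (316.0)(61.4) = 19400 J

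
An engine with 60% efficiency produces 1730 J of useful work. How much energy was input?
W_in = W_out/η = 1730/0.6 = 2883 J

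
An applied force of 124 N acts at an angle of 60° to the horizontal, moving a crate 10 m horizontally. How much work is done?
W = F·d·cosθ = (124)(10)cos(60°) = 620.0 J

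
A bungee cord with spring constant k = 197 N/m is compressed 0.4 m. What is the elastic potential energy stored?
PE = ½kx² = ½(197)(0.4)² = 15.76 J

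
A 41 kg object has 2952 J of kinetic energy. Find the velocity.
v = √(2·KE/m) = √(2·2952/41) = 12.0 m/s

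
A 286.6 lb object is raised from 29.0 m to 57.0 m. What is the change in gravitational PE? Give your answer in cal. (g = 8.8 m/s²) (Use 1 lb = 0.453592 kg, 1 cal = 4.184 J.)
Convert to SI: m = 129.999 kg, Δh = 28.0 m
ΔPE = mgΔh = (129.999)(8.8)(28.0) = 32031.9 J = 7656 cal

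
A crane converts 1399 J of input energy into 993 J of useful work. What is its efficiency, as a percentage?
η = W_out/W_in = 993/1399 = 70.98%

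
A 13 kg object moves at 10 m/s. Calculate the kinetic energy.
KE = ½mv² = ½(13)(10)² = 650.0 J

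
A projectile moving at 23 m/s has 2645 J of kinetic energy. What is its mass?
m = 2·KE/v² = 2·2645/(23)² = 10.0 kg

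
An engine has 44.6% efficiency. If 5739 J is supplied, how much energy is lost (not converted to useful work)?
W_lost = W_in(1 − η) = 5739·(1 − 0.446) = 3179 J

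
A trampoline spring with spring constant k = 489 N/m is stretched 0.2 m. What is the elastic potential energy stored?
PE = ½kx² = ½(489)(0.2)² = 9.78 J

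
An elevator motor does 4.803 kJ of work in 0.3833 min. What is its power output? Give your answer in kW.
Convert to SI: W = 4803.0 J, t = 22.998 s
P = W/t = 4803.0/22.998 = 208.844 W = 0.2088 kW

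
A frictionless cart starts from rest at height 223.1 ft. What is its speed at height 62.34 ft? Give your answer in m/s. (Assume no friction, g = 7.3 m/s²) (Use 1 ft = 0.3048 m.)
Convert to SI: h₁−h₂ = 48.9996 m
mgh₁ = mgh₂ + ½mv² ⇒ v = √(2g(h₁−h₂)) = √(2·7.3·48.9996) = 26.75 m/s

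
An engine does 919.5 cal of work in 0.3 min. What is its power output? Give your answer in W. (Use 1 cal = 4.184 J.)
Convert to SI: W = 3847.19 J, t = 18.0 s
P = W/t = 3847.19/18.0 = 213.7 W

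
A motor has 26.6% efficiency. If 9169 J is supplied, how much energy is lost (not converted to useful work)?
W_lost = W_in(1 − η) = 9169·(1 − 0.266) = 6730 J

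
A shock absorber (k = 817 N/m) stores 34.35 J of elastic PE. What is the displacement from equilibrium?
x = √(2·PE/k) = √(2·34.35/817) = 0.29 m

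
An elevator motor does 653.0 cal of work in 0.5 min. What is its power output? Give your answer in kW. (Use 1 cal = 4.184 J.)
Convert to SI: W = 2732.15 J, t = 30.0 s
P = W/t = 2732.15/30.0 = 91.0717 W = 0.09107 kW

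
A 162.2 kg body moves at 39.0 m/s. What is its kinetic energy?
KE = ½mv² = ½(162.2)(39.0)² = 123400 J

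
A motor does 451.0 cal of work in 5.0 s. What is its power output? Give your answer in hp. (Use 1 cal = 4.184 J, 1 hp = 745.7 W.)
Convert to SI: W = 1886.98 J, t = 5.0 s
P = W/t = 1886.98/5.0 = 377.397 W = 0.5061 hp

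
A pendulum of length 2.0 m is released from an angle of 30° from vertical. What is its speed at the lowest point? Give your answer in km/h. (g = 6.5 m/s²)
h = L(1 − cosθ) = 2.0(1 − cos30°) = 0.267949 m
v = √(2gh) = √(2·6.5·0.267949) = 1.86637 m/s = 6.719 km/h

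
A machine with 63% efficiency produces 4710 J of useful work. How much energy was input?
W_in = W_out/η = 4710/0.63 = 7476 J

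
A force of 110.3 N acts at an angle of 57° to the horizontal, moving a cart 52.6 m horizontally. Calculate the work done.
W = F·d·cosθ = (110.3)(52.6)cos(57°) = 3160 J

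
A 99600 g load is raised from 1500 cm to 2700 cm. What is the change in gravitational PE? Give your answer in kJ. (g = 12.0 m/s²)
Convert to SI: m = 99.6 kg, Δh = 12.0 m
ΔPE = mgΔh = (99.6)(12.0)(12.0) = 14342.4 J = 14.34 kJ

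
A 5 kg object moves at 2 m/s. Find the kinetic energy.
KE = ½mv² = ½(5)(2)² = 10.0 J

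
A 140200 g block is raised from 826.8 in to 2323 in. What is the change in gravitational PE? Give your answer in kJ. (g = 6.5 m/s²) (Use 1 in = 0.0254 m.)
Convert to SI: m = 140.2 kg, Δh = 38.0035 m
ΔPE = mgΔh = (140.2)(6.5)(38.0035) = 34632.6 J = 34.63 kJ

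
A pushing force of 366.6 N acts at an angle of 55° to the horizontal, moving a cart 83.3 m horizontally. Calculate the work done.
W = F·d·cosθ = (366.6)(83.3)cos(55°) = 17520 J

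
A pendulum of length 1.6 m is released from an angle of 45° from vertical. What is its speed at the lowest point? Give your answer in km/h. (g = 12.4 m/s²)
h = L(1 − cosθ) = 1.6(1 − cos45°) = 0.468629 m
v = √(2gh) = √(2·12.4·0.468629) = 3.40911 m/s = 12.27 km/h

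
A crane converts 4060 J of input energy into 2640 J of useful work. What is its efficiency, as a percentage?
η = W_out/W_in = 2640/4060 = 65.02%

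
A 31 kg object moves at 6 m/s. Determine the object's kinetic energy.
KE = ½mv² = ½(31)(6)² = 558.0 J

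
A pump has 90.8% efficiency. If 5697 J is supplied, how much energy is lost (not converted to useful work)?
W_lost = W_in(1 − η) = 5697·(1 − 0.908) = 524.1 J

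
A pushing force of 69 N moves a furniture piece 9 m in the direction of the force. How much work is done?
W = F·d = (69)(9) = 621.0 J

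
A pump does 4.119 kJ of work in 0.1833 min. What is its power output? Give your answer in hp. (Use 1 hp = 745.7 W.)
Convert to SI: W = 4119.0 J, t = 10.998 s
P = W/t = 4119.0/10.998 = 374.523 W = 0.5022 hp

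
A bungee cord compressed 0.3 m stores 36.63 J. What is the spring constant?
k = 2·PE/x² = 2·36.63/(0.3)² = 814.0 N/m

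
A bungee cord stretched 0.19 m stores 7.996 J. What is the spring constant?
k = 2·PE/x² = 2·7.996/(0.19)² = 443.0 N/m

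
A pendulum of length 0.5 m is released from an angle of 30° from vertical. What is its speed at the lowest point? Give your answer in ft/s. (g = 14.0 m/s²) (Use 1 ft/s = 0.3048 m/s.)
h = L(1 − cosθ) = 0.5(1 − cos30°) = 0.0669873 m
v = √(2gh) = √(2·14.0·0.0669873) = 1.36954 m/s = 4.493 ft/s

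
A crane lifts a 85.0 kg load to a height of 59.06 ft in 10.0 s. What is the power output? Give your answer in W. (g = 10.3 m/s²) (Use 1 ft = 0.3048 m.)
Convert to SI: m = 85.0 kg, h = 18.0015 m, t = 10.0 s
P = mgh/t = (85.0)(10.3)(18.0015)/10.0 = 1576 W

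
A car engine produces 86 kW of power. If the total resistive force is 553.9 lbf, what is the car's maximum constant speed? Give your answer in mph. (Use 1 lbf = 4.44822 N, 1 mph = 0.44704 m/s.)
Convert to SI: F = 2463.87 N
P = Fv ⇒ v = P/F = 86000 W/2463.87 N = 34.9045 m/s = 78.08 mph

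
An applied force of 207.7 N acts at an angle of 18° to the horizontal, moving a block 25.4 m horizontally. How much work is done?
W = F·d·cosθ = (207.7)(25.4)cos(18°) = 5017 J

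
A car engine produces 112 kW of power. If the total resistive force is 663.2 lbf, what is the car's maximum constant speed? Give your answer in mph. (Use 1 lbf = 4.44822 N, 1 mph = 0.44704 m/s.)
Convert to SI: F = 2950.06 N
P = Fv ⇒ v = P/F = 112000 W/2950.06 N = 37.9653 m/s = 84.93 mph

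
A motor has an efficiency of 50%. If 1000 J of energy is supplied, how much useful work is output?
W_out = η·W_in = 0.5·1000 = 500.0 J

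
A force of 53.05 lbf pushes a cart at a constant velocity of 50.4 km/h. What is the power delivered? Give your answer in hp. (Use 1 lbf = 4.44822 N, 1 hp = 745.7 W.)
Convert to SI: F = 235.978 N, v = 14.0 m/s
P = Fv = (235.978)(14.0) = 3303.69 W = 4.43 hp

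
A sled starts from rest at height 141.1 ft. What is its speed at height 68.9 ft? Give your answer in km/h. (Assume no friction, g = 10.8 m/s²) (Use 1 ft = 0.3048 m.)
Convert to SI: h₁−h₂ = 22.0066 m
mgh₁ = mgh₂ + ½mv² ⇒ v = √(2g(h₁−h₂)) = √(2·10.8·22.0066) = 21.8023 m/s = 78.49 km/h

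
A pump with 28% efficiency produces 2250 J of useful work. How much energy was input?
W_in = W_out/η = 2250/0.28 = 8036 J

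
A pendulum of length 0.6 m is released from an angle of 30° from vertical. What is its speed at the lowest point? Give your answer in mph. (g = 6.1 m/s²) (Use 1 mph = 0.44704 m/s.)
h = L(1 − cosθ) = 0.6(1 − cos30°) = 0.0803848 m
v = √(2gh) = √(2·6.1·0.0803848) = 0.9903 m/s = 2.215 mph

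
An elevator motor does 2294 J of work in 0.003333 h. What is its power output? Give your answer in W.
Convert to SI: W = 2294.0 J, t = 11.9988 s
P = W/t = 2294.0/11.9988 = 191.2 W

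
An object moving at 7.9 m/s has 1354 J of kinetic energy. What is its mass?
m = 2·KE/v² = 2·1354/(7.9)² = 43.39 kg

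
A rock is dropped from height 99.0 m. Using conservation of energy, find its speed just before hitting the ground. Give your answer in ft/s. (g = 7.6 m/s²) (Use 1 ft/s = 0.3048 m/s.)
mgh = ½mv² ⇒ v = √(2gh) = √(2·7.6·99.0) = 38.7918 m/s = 127.3 ft/s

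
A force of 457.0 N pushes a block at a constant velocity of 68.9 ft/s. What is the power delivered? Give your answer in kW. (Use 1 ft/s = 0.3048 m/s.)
Convert to SI: F = 457.0 N, v = 21.0007 m/s
P = Fv = (457.0)(21.0007) = 9597.33 W = 9.597 kW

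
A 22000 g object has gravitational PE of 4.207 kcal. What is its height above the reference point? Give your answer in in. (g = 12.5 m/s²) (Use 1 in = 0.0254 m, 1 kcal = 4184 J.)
Convert to SI: m = 22.0 kg, PE = 17602.1 J
h = PE/(mg) = 17602.1/(22.0·12.5) = 64.0076 m = 2520 in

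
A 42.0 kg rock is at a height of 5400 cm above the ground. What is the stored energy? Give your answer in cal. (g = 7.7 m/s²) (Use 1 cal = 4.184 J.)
Convert to SI: m = 42.0 kg, h = 54.0 m
PE = mgh = (42.0)(7.7)(54.0) = 17463.6 J = 4174 cal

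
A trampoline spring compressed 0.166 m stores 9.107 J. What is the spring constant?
k = 2·PE/x² = 2·9.107/(0.166)² = 661.0 N/m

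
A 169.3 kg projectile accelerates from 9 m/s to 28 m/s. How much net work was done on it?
W = ΔKE = ½m(v₂² − v₁²) = ½(169.3)(28² − 9²) = 59508.95 J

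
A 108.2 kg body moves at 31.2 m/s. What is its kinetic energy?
KE = ½mv² = ½(108.2)(31.2)² = 52660 J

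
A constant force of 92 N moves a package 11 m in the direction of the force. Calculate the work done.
W = F·d = (92)(11) = 1012 J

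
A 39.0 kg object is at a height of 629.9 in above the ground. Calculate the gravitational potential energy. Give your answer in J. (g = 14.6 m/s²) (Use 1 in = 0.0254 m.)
Convert to SI: m = 39.0 kg, h = 15.9995 m
PE = mgh = (39.0)(14.6)(15.9995) = 9110 J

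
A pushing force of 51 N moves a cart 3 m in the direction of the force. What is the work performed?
W = F·d = (51)(3) = 153.0 J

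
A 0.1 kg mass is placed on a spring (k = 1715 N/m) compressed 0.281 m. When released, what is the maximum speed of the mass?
½kx² = ½mv² ⇒ v = x√(k/m) = (0.281)√(1715/0.1) = 36.8 m/s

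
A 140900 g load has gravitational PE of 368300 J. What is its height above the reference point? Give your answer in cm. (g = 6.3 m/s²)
Convert to SI: m = 140.9 kg, PE = 368300 J
h = PE/(mg) = 368300/(140.9·6.3) = 414.906 m = 41490 cm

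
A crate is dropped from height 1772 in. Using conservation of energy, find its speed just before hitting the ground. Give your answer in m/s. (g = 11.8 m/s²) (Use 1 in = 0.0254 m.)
Convert to SI: h = 45.0088 m
mgh = ½mv² ⇒ v = √(2gh) = √(2·11.8·45.0088) = 32.59 m/s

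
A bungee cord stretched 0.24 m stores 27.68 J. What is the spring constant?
k = 2·PE/x² = 2·27.68/(0.24)² = 961.1 N/m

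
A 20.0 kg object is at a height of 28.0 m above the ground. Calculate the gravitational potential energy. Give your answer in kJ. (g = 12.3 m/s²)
PE = mgh = (20.0)(12.3)(28.0) = 6888.0 J = 6.888 kJ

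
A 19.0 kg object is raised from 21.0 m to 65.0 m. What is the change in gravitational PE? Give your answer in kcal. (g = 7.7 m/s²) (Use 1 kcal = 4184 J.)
ΔPE = mgΔh = (19.0)(7.7)(44.0) = 6437.2 J = 1.539 kcal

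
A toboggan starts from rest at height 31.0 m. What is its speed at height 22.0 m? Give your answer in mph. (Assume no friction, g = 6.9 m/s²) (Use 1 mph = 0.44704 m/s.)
mgh₁ = mgh₂ + ½mv² ⇒ v = √(2g(h₁−h₂)) = √(2·6.9·9.0) = 11.1445 m/s = 24.93 mph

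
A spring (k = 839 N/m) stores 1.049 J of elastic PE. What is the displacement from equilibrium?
x = √(2·PE/k) = √(2·1.049/839) = 0.05001 m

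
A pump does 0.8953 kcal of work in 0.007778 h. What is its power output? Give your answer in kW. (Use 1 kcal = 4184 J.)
Convert to SI: W = 3745.94 J, t = 28.0008 s
P = W/t = 3745.94/28.0008 = 133.78 W = 0.1338 kW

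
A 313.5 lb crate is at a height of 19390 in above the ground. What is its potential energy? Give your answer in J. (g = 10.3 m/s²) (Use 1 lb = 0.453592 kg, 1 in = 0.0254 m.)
Convert to SI: m = 142.201 kg, h = 492.506 m
PE = mgh = (142.201)(10.3)(492.506) = 721400 J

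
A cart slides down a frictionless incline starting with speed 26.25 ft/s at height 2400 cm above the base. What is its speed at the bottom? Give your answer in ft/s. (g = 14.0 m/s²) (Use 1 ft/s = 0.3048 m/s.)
Convert to SI: v₀ = 8.001 m/s, h = 24.0 m
½mv₀² + mgh = ½mv² ⇒ v = √(v₀² + 2gh) = √(8.001² + 2·14.0·24.0) = 27.1296 m/s = 89.01 ft/s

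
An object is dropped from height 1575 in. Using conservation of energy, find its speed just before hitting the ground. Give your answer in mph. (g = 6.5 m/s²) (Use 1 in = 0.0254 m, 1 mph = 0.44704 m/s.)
Convert to SI: h = 40.005 m
mgh = ½mv² ⇒ v = √(2gh) = √(2·6.5·40.005) = 22.8049 m/s = 51.01 mph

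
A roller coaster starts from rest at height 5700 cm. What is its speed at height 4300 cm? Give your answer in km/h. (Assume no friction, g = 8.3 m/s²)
Convert to SI: h₁−h₂ = 14.0 m
mgh₁ = mgh₂ + ½mv² ⇒ v = √(2g(h₁−h₂)) = √(2·8.3·14.0) = 15.2447 m/s = 54.88 km/h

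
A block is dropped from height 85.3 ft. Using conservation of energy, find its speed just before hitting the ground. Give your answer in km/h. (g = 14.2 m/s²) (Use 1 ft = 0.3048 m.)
Convert to SI: h = 25.9994 m
mgh = ½mv² ⇒ v = √(2gh) = √(2·14.2·25.9994) = 27.1732 m/s = 97.82 km/h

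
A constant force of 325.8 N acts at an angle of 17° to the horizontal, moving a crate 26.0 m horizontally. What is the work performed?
W = F·d·cosθ = (325.8)(26.0)cos(17°) = 8101 J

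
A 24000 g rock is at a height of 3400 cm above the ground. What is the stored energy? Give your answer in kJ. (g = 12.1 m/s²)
Convert to SI: m = 24.0 kg, h = 34.0 m
PE = mgh = (24.0)(12.1)(34.0) = 9873.6 J = 9.874 kJ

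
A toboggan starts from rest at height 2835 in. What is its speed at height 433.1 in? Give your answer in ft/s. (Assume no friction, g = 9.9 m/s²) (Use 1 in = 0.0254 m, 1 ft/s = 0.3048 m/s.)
Convert to SI: h₁−h₂ = 61.0083 m
mgh₁ = mgh₂ + ½mv² ⇒ v = √(2g(h₁−h₂)) = √(2·9.9·61.0083) = 34.7558 m/s = 114.0 ft/s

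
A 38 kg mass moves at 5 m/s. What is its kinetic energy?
KE = ½mv² = ½(38)(5)² = 475.0 J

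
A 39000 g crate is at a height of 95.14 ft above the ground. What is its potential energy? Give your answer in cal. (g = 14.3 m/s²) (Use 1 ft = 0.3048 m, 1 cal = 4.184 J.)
Convert to SI: m = 39.0 kg, h = 28.9987 m
PE = mgh = (39.0)(14.3)(28.9987) = 16172.6 J = 3865 cal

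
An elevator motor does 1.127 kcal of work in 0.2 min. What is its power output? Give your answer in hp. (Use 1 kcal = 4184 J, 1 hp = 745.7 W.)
Convert to SI: W = 4715.37 J, t = 12.0 s
P = W/t = 4715.37/12.0 = 392.947 W = 0.527 hp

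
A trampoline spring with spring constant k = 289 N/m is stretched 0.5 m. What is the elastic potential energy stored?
PE = ½kx² = ½(289)(0.5)² = 36.13 J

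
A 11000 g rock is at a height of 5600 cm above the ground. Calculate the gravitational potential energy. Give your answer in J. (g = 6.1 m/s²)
Convert to SI: m = 11.0 kg, h = 56.0 m
PE = mgh = (11.0)(6.1)(56.0) = 3758 J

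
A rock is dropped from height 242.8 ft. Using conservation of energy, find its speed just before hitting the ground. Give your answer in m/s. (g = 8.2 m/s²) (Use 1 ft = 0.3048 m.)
Convert to SI: h = 74.0054 m
mgh = ½mv² ⇒ v = √(2gh) = √(2·8.2·74.0054) = 34.84 m/s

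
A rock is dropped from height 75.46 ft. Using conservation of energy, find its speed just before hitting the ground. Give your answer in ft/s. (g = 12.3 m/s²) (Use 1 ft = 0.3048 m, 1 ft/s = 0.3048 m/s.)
Convert to SI: h = 23.0002 m
mgh = ½mv² ⇒ v = √(2gh) = √(2·12.3·23.0002) = 23.7867 m/s = 78.04 ft/s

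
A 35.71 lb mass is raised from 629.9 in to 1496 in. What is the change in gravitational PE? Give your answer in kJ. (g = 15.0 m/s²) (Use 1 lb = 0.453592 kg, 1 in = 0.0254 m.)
Convert to SI: m = 16.1978 kg, Δh = 21.9989 m
ΔPE = mgΔh = (16.1978)(15.0)(21.9989) = 5345.01 J = 5.345 kJ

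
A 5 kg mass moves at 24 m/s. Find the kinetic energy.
KE = ½mv² = ½(5)(24)² = 1440.0 J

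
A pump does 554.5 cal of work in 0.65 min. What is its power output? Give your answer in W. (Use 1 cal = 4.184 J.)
Convert to SI: W = 2320.03 J, t = 39.0 s
P = W/t = 2320.03/39.0 = 59.49 W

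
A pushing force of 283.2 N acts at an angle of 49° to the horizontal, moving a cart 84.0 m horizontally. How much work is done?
W = F·d·cosθ = (283.2)(84.0)cos(49°) = 15610 J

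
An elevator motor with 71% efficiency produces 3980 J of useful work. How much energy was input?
W_in = W_out/η = 3980/0.71 = 5606 J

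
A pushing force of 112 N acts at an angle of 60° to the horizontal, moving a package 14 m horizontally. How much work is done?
W = F·d·cosθ = (112)(14)cos(60°) = 784.0 J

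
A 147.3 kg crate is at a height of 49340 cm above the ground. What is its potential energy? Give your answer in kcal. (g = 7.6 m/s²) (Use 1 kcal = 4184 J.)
Convert to SI: m = 147.3 kg, h = 493.4 m
PE = mgh = (147.3)(7.6)(493.4) = 552351 J = 132.0 kcal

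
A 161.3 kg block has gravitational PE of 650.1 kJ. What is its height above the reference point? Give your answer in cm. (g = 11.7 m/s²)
Convert to SI: m = 161.3 kg, PE = 650100 J
h = PE/(mg) = 650100/(161.3·11.7) = 344.477 m = 34450 cm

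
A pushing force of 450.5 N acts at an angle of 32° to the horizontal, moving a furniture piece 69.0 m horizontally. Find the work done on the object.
W = F·d·cosθ = (450.5)(69.0)cos(32°) = 26360 J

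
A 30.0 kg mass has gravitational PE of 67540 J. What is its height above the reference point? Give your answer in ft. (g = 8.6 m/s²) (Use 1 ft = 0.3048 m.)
h = PE/(mg) = 67540.0/(30.0·8.6) = 261.783 m = 858.9 ft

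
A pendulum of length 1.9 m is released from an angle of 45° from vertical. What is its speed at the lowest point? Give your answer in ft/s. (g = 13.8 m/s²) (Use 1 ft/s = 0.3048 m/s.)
h = L(1 − cosθ) = 1.9(1 − cos45°) = 0.556497 m
v = √(2gh) = √(2·13.8·0.556497) = 3.9191 m/s = 12.86 ft/s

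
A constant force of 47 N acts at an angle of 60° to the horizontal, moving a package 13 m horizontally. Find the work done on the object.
W = F·d·cosθ = (47)(13)cos(60°) = 305.5 J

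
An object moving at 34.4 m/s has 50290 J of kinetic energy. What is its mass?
m = 2·KE/v² = 2·50290/(34.4)² = 85.0 kg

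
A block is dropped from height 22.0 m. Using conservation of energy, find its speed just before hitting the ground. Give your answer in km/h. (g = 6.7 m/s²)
mgh = ½mv² ⇒ v = √(2gh) = √(2·6.7·22.0) = 17.1697 m/s = 61.81 km/h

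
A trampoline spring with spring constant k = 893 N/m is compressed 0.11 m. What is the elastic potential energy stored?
PE = ½kx² = ½(893)(0.11)² = 5.403 J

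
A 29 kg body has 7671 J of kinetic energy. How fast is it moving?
v = √(2·KE/m) = √(2·7671/29) = 23.0 m/s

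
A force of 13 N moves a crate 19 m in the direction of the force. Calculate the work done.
W = F·d = (13)(19) = 247.0 J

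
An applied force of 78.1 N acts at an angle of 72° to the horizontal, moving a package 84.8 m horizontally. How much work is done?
W = F·d·cosθ = (78.1)(84.8)cos(72°) = 2047 J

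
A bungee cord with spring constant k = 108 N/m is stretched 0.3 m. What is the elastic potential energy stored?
PE = ½kx² = ½(108)(0.3)² = 4.86 J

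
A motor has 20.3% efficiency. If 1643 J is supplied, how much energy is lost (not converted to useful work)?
W_lost = W_in(1 − η) = 1643·(1 − 0.203) = 1309 J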